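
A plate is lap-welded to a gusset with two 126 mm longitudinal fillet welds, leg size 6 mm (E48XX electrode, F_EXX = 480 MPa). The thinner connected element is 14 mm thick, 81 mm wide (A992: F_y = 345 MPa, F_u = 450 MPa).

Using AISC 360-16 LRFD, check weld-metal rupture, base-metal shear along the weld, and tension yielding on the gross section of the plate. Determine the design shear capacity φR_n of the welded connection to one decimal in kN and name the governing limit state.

Weld metal: throat = 0.707×6 = 4.242 mm, L = 2×126 = 252 mm. φR_n = 0.75 × 0.6 × 480 × 4.242 × 252 = 230.9 kN.
Base metal shear (14 mm plate): yield φR_n = 1.0×0.6×345×14×252 = 730.3 kN; rupture φR_n = 0.75×0.6×450×14×252 = 714.4 kN; take 714.4 kN (rupture).
Tension yield (gross): A_g = 81×14 = 1134 mm². φR_n = 0.90 × 345 × 1134 = 352.1 kN.
Governing: min(230.9, 714.4, 352.1) = 230.9 kN → weld metal.

230.9 kN (weld metal governs)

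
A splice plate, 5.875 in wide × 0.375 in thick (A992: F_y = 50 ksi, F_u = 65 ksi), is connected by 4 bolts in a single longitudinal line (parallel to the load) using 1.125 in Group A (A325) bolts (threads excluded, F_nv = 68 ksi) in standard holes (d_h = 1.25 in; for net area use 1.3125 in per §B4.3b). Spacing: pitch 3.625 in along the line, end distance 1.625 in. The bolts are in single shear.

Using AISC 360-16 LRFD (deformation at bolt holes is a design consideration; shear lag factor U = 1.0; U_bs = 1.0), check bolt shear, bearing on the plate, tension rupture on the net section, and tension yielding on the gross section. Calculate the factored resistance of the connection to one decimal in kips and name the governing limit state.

83.4 kips (net-section rupture governs)

Bolt shear: A_b = π(1.125)²/4 = 0.99402 in². φR_n = 0.75 × 68 × 0.99402 × 4 × 1 = 202.8 kips.
Bearing (0.375 in plate, F_u = 65 ksi): end bolts L_c = 1.625 − 1.25/2 = 1, R_n = min(1.2×1×0.375×65, 2.4×1.125×0.375×65) = 29.25 kips/bolt; interior L_c = 3.625 − 1.25 = 2.375, R_n = 65.813 kips/bolt. φR_n = 0.75 × (1×29.25 + 3×65.813) = 170.0 kips.
Tension rupture (net): A_n = (5.875 − 1×1.3125)×0.375 = 1.7109 in² (U = 1.0, A_e = A_n). φR_n = 0.75 × 65 × 1.7109 = 83.4 kips.
Tension yield (gross): A_g = 5.875×0.375 = 2.2031 in². φR_n = 0.90 × 50 × 2.2031 = 99.1 kips.
Governing: min(202.8, 170.0, 83.4, 99.1) = 83.4 kips → net-section rupture.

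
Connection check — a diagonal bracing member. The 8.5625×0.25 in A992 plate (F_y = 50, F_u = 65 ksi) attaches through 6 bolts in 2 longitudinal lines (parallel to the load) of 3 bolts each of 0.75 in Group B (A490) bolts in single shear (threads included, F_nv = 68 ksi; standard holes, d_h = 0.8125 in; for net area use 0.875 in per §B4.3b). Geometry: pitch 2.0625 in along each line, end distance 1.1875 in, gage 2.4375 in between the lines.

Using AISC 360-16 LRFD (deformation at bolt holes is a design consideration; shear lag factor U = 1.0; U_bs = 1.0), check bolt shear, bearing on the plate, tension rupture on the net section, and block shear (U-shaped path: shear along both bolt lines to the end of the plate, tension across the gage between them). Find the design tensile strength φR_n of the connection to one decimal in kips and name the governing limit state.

64.7 kips (block shear governs)

Bolt shear: A_b = π(0.75)²/4 = 0.44179 in². φR_n = 0.75 × 68 × 0.44179 × 6 × 1 = 135.2 kips.
Bearing (0.25 in plate, F_u = 65 ksi): end bolts L_c = 1.1875 − 0.8125/2 = 0.78125, R_n = min(1.2×0.78125×0.25×65, 2.4×0.75×0.25×65) = 15.234 kips/bolt; interior L_c = 2.0625 − 0.8125 = 1.25, R_n = 24.375 kips/bolt. φR_n = 0.75 × (2×15.234 + 4×24.375) = 96.0 kips.
Tension rupture (net): A_n = (8.5625 − 2×0.875)×0.25 = 1.7031 in² (U = 1.0, A_e = A_n). φR_n = 0.75 × 65 × 1.7031 = 83.0 kips.
Block shear: shear path 2×[1.1875+2×2.0625] = 2×5.3125 in, A_gv = 2.6563, A_nv = 2×(5.3125 − 2.5×0.875)×0.25 = 1.5625 in²; tension across gage: (2.4375 − 1×0.875)×0.25 = 0.39063 in². R_n = min(0.6×65×1.5625, 0.6×50×2.6563) + 1.0×65×0.39063 = min(60.938, 79.689) + 25.391 = 86.329 kips. φR_n = 0.75 × 86.329 = 64.7 kips.
Governing: min(135.2, 96.0, 83.0, 64.7) = 64.7 kips → block shear.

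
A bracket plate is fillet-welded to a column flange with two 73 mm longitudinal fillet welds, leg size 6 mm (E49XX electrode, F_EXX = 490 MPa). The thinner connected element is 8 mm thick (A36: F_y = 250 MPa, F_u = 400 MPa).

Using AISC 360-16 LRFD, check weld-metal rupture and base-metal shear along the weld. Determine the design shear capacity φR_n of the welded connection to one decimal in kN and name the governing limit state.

136.6 kN (weld metal governs)

Weld metal: throat = 0.707×6 = 4.242 mm, L = 2×73 = 146 mm. φR_n = 0.75 × 0.6 × 490 × 4.242 × 146 = 136.6 kN.
Base metal shear (8 mm plate): yield φR_n = 1.0×0.6×250×8×146 = 175.2 kN; rupture φR_n = 0.75×0.6×400×8×146 = 210.2 kN; take 175.2 kN (yield).
Governing: min(136.6, 175.2) = 136.6 kN → weld metal.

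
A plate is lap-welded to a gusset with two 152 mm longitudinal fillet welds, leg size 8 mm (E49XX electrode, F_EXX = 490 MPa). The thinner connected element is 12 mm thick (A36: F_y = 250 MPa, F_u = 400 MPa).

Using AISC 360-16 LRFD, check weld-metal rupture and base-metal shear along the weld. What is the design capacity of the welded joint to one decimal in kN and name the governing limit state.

Weld metal: throat = 0.707×8 = 5.656 mm, L = 2×152 = 304 mm. φR_n = 0.75 × 0.6 × 490 × 5.656 × 304 = 379.1 kN.
Base metal shear (12 mm plate): yield φR_n = 1.0×0.6×250×12×304 = 547.2 kN; rupture φR_n = 0.75×0.6×400×12×304 = 656.6 kN; take 547.2 kN (yield).
Governing: min(379.1, 547.2) = 379.1 kN → weld metal.

379.1 kN (weld metal governs)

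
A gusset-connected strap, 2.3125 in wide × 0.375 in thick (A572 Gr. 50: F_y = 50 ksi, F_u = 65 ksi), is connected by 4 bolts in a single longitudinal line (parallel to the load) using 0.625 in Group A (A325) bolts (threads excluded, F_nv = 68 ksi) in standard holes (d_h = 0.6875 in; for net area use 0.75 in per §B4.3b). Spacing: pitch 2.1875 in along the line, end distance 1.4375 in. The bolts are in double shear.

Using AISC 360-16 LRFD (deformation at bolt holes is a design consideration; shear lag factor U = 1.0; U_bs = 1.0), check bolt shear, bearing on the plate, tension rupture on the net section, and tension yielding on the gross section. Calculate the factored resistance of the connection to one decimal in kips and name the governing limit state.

Bolt shear: A_b = π(0.625)²/4 = 0.3068 in². φR_n = 0.75 × 68 × 0.3068 × 4 × 2 = 125.2 kips.
Bearing (0.375 in plate, F_u = 65 ksi): end bolts L_c = 1.4375 − 0.6875/2 = 1.09375, R_n = min(1.2×1.09375×0.375×65, 2.4×0.625×0.375×65) = 31.992 kips/bolt; interior L_c = 2.1875 − 0.6875 = 1.5, R_n = 36.563 kips/bolt. φR_n = 0.75 × (1×31.992 + 3×36.563) = 106.3 kips.
Tension rupture (net): A_n = (2.3125 − 1×0.75)×0.375 = 0.58594 in² (U = 1.0, A_e = A_n). φR_n = 0.75 × 65 × 0.58594 = 28.6 kips.
Tension yield (gross): A_g = 2.3125×0.375 = 0.86719 in². φR_n = 0.90 × 50 × 0.86719 = 39.0 kips.
Governing: min(125.2, 106.3, 28.6, 39.0) = 28.6 kips → net-section rupture.

28.6 kips (net-section rupture governs)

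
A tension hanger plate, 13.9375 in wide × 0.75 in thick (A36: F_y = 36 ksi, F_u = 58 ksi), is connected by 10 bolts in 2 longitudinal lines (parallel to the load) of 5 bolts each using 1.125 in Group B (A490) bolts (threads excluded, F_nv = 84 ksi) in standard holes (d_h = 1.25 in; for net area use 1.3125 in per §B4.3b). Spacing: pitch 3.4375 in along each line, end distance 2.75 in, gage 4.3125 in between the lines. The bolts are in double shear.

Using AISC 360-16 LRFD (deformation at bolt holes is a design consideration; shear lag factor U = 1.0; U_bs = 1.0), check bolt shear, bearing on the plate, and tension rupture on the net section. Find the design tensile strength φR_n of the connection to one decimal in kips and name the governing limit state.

369.1 kips (net-section rupture governs)

Bolt shear: A_b = π(1.125)²/4 = 0.99402 in². φR_n = 0.75 × 84 × 0.99402 × 10 × 2 = 1252.5 kips.
Bearing (0.75 in plate, F_u = 58 ksi): end bolts L_c = 2.75 − 1.25/2 = 2.125, R_n = min(1.2×2.125×0.75×58, 2.4×1.125×0.75×58) = 110.93 kips/bolt; interior L_c = 3.4375 − 1.25 = 2.1875, R_n = 114.19 kips/bolt. φR_n = 0.75 × (2×110.93 + 8×114.19) = 851.5 kips.
Tension rupture (net): A_n = (13.9375 − 2×1.3125)×0.75 = 8.4844 in² (U = 1.0, A_e = A_n). φR_n = 0.75 × 58 × 8.4844 = 369.1 kips.
Governing: min(1252.5, 851.5, 369.1) = 369.1 kips → net-section rupture.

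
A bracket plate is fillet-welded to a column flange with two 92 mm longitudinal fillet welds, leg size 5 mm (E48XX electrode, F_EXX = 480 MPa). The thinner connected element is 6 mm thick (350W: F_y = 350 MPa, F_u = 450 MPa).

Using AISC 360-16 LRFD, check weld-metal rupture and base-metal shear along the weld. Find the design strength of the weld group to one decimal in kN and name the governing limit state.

Weld metal: throat = 0.707×5 = 3.535 mm, L = 2×92 = 184 mm. φR_n = 0.75 × 0.6 × 480 × 3.535 × 184 = 140.5 kN.
Base metal shear (6 mm plate): yield φR_n = 1.0×0.6×350×6×184 = 231.8 kN; rupture φR_n = 0.75×0.6×450×6×184 = 223.6 kN; take 223.6 kN (rupture).
Governing: min(140.5, 223.6) = 140.5 kN → weld metal.

140.5 kN (weld metal governs)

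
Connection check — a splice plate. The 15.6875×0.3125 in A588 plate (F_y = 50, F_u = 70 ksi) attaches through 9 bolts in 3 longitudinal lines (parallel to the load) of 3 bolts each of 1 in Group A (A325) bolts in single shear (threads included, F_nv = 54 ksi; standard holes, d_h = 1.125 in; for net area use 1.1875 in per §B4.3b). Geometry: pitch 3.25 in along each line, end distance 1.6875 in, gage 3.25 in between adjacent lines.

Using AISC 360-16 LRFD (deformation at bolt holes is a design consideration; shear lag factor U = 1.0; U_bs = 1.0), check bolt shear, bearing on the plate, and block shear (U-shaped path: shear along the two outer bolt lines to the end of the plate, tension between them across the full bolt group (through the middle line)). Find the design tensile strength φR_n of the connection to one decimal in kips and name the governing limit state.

Bolt shear: A_b = π(1)²/4 = 0.7854 in². φR_n = 0.75 × 54 × 0.7854 × 9 × 1 = 286.3 kips.
Bearing (0.3125 in plate, F_u = 70 ksi): end bolts L_c = 1.6875 − 1.125/2 = 1.125, R_n = min(1.2×1.125×0.3125×70, 2.4×1×0.3125×70) = 29.531 kips/bolt; interior L_c = 3.25 − 1.125 = 2.125, R_n = 52.5 kips/bolt. φR_n = 0.75 × (3×29.531 + 6×52.5) = 302.7 kips.
Block shear: shear path 2×[1.6875+2×3.25] = 2×8.1875 in, A_gv = 5.1172, A_nv = 2×(8.1875 − 2.5×1.1875)×0.3125 = 3.2617 in²; tension across gage: (6.5 − 2×1.1875)×0.3125 = 1.2891 in². R_n = min(0.6×70×3.2617, 0.6×50×5.1172) + 1.0×70×1.2891 = min(136.99, 153.52) + 90.237 = 227.23 kips. φR_n = 0.75 × 227.23 = 170.4 kips.
Governing: min(286.3, 302.7, 170.4) = 170.4 kips → block shear.

170.4 kips (block shear governs)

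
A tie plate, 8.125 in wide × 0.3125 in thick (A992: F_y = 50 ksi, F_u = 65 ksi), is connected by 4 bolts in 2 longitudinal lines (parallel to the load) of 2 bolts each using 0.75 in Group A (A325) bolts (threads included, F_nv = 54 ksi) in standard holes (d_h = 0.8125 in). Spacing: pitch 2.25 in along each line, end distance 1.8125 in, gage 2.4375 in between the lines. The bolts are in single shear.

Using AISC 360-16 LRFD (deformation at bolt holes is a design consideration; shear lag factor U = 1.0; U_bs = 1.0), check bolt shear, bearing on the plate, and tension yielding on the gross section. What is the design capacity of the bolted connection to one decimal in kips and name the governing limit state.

71.6 kips (bolt shear governs)

Bolt shear: A_b = π(0.75)²/4 = 0.44179 in². φR_n = 0.75 × 54 × 0.44179 × 4 × 1 = 71.6 kips.
Bearing (0.3125 in plate, F_u = 65 ksi): end bolts L_c = 1.8125 − 0.8125/2 = 1.40625, R_n = min(1.2×1.40625×0.3125×65, 2.4×0.75×0.3125×65) = 34.277 kips/bolt; interior L_c = 2.25 − 0.8125 = 1.4375, R_n = 35.039 kips/bolt. φR_n = 0.75 × (2×34.277 + 2×35.039) = 104.0 kips.
Tension yield (gross): A_g = 8.125×0.3125 = 2.5391 in². φR_n = 0.90 × 50 × 2.5391 = 114.3 kips.
Governing: min(71.6, 104.0, 114.3) = 71.6 kips → bolt shear.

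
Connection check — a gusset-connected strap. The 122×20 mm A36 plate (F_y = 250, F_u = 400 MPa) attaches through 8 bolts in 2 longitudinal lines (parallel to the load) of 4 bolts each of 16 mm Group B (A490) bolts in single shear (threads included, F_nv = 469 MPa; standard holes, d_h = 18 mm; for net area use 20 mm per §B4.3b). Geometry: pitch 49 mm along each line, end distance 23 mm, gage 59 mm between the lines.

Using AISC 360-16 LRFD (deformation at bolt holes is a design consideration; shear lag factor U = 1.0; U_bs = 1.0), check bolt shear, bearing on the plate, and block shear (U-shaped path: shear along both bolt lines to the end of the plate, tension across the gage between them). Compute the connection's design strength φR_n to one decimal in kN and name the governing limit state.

565.8 kN (bolt shear governs)

Bolt shear: A_b = π(16)²/4 = 201.06 mm². φR_n = 0.75 × 469 × 201.06 × 8 × 1 = 565.8 kN.
Bearing (20 mm plate, F_u = 400 MPa): end bolts L_c = 23 − 18/2 = 14, R_n = min(1.2×14×20×400, 2.4×16×20×400) = 134.4 kN/bolt; interior L_c = 49 − 18 = 31, R_n = 297.6 kN/bolt. φR_n = 0.75 × (2×134.4 + 6×297.6) = 1540.8 kN.
Block shear: shear path 2×[23+3×49] = 2×170 mm, A_gv = 6800, A_nv = 2×(170 − 3.5×20)×20 = 4000 mm²; tension across gage: (59 − 1×20)×20 = 780 mm². R_n = min(0.6×400×4000, 0.6×250×6800) + 1.0×400×780 = min(960, 1020) + 312 = 1272 kN. φR_n = 0.75 × 1272 = 954.0 kN.
Governing: min(565.8, 1540.8, 954.0) = 565.8 kN → bolt shear.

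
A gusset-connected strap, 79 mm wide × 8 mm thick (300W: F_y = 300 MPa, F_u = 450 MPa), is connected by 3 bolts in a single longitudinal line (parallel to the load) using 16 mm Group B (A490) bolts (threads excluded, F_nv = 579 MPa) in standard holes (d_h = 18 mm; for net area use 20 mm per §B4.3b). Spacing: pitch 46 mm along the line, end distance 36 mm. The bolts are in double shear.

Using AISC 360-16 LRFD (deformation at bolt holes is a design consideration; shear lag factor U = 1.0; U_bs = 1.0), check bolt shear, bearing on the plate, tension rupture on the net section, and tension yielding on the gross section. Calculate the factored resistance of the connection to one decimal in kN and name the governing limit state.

Bolt shear: A_b = π(16)²/4 = 201.06 mm². φR_n = 0.75 × 579 × 201.06 × 3 × 2 = 523.9 kN.
Bearing (8 mm plate, F_u = 450 MPa): end bolts L_c = 36 − 18/2 = 27, R_n = min(1.2×27×8×450, 2.4×16×8×450) = 116.64 kN/bolt; interior L_c = 46 − 18 = 28, R_n = 120.96 kN/bolt. φR_n = 0.75 × (1×116.64 + 2×120.96) = 268.9 kN.
Tension rupture (net): A_n = (79 − 1×20)×8 = 472 mm² (U = 1.0, A_e = A_n). φR_n = 0.75 × 450 × 472 = 159.3 kN.
Tension yield (gross): A_g = 79×8 = 632 mm². φR_n = 0.90 × 300 × 632 = 170.6 kN.
Governing: min(523.9, 268.9, 159.3, 170.6) = 159.3 kN → net-section rupture.

159.3 kN (net-section rupture governs)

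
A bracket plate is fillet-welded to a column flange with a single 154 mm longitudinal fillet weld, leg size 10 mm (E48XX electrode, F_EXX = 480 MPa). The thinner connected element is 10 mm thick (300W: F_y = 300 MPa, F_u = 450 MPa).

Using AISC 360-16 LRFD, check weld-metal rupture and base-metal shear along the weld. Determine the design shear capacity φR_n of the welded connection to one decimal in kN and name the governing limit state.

Weld metal: throat = 0.707×10 = 7.07 mm, L = 154 mm. φR_n = 0.75 × 0.6 × 480 × 7.07 × 154 = 235.2 kN.
Base metal shear (10 mm plate): yield φR_n = 1.0×0.6×300×10×154 = 277.2 kN; rupture φR_n = 0.75×0.6×450×10×154 = 311.9 kN; take 277.2 kN (yield).
Governing: min(235.2, 277.2) = 235.2 kN → weld metal.

235.2 kN (weld metal governs)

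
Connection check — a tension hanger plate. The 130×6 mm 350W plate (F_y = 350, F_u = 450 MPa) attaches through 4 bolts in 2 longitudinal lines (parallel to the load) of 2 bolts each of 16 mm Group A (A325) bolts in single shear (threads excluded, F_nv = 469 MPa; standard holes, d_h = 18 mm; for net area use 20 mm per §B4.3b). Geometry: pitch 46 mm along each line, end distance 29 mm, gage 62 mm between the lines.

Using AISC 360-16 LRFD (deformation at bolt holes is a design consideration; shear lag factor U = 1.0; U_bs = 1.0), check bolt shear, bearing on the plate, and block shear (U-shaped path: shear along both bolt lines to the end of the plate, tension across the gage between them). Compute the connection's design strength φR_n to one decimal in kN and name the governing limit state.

194.4 kN (block shear governs)

Bolt shear: A_b = π(16)²/4 = 201.06 mm². φR_n = 0.75 × 469 × 201.06 × 4 × 1 = 282.9 kN.
Bearing (6 mm plate, F_u = 450 MPa): end bolts L_c = 29 − 18/2 = 20, R_n = min(1.2×20×6×450, 2.4×16×6×450) = 64.8 kN/bolt; interior L_c = 46 − 18 = 28, R_n = 90.72 kN/bolt. φR_n = 0.75 × (2×64.8 + 2×90.72) = 233.3 kN.
Block shear: shear path 2×[29+1×46] = 2×75 mm, A_gv = 900, A_nv = 2×(75 − 1.5×20)×6 = 540 mm²; tension across gage: (62 − 1×20)×6 = 252 mm². R_n = min(0.6×450×540, 0.6×350×900) + 1.0×450×252 = min(145.8, 189) + 113.4 = 259.2 kN. φR_n = 0.75 × 259.2 = 194.4 kN.
Governing: min(282.9, 233.3, 194.4) = 194.4 kN → block shear.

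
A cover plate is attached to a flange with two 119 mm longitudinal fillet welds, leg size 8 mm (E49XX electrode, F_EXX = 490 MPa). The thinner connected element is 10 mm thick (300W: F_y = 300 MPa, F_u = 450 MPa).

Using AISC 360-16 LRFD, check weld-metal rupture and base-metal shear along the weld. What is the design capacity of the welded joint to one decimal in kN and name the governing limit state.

Weld metal: throat = 0.707×8 = 5.656 mm, L = 2×119 = 238 mm. φR_n = 0.75 × 0.6 × 490 × 5.656 × 238 = 296.8 kN.
Base metal shear (10 mm plate): yield φR_n = 1.0×0.6×300×10×238 = 428.4 kN; rupture φR_n = 0.75×0.6×450×10×238 = 482.0 kN; take 428.4 kN (yield).
Governing: min(296.8, 428.4) = 296.8 kN → weld metal.

296.8 kN (weld metal governs)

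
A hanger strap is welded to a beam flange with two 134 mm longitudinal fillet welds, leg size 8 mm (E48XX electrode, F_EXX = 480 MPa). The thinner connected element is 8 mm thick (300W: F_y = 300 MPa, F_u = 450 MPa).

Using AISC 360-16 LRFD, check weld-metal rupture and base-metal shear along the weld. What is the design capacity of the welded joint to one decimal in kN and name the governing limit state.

327.4 kN (weld metal governs)

Weld metal: throat = 0.707×8 = 5.656 mm, L = 2×134 = 268 mm. φR_n = 0.75 × 0.6 × 480 × 5.656 × 268 = 327.4 kN.
Base metal shear (8 mm plate): yield φR_n = 1.0×0.6×300×8×268 = 385.9 kN; rupture φR_n = 0.75×0.6×450×8×268 = 434.2 kN; take 385.9 kN (yield).
Governing: min(327.4, 385.9) = 327.4 kN → weld metal.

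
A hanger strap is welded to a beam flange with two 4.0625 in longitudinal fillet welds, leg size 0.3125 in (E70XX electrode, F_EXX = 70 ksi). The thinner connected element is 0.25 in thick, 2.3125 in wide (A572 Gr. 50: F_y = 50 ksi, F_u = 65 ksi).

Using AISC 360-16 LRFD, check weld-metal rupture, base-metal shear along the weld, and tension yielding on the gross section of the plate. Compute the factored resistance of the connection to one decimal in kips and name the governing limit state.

26.0 kips (gross-section yield governs)

Weld metal: throat = 0.707×0.3125 = 0.22094 in, L = 2×4.0625 = 8.125 in. φR_n = 0.75 × 0.6 × 70 × 0.22094 × 8.125 = 56.5 kips.
Base metal shear (0.25 in plate): yield φR_n = 1.0×0.6×50×0.25×8.125 = 60.9 kips; rupture φR_n = 0.75×0.6×65×0.25×8.125 = 59.4 kips; take 59.4 kips (rupture).
Tension yield (gross): A_g = 2.3125×0.25 = 0.57813 in². φR_n = 0.90 × 50 × 0.57813 = 26.0 kips.
Governing: min(56.5, 59.4, 26.0) = 26.0 kips → gross-section yield.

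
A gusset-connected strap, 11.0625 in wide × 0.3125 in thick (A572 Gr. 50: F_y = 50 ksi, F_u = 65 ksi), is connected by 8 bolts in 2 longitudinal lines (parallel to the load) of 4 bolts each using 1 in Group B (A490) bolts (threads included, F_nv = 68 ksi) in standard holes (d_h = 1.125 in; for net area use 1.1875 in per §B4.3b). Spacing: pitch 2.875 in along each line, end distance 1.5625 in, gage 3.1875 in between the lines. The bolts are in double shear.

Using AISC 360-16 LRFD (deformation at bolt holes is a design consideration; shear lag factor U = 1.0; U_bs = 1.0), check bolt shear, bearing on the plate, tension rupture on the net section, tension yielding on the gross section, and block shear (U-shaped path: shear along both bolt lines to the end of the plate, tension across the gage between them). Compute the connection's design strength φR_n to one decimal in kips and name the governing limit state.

Bolt shear: A_b = π(1)²/4 = 0.7854 in². φR_n = 0.75 × 68 × 0.7854 × 8 × 2 = 640.9 kips.
Bearing (0.3125 in plate, F_u = 65 ksi): end bolts L_c = 1.5625 − 1.125/2 = 1, R_n = min(1.2×1×0.3125×65, 2.4×1×0.3125×65) = 24.375 kips/bolt; interior L_c = 2.875 − 1.125 = 1.75, R_n = 42.656 kips/bolt. φR_n = 0.75 × (2×24.375 + 6×42.656) = 228.5 kips.
Tension rupture (net): A_n = (11.0625 − 2×1.1875)×0.3125 = 2.7148 in² (U = 1.0, A_e = A_n). φR_n = 0.75 × 65 × 2.7148 = 132.3 kips.
Tension yield (gross): A_g = 11.0625×0.3125 = 3.457 in². φR_n = 0.90 × 50 × 3.457 = 155.6 kips.
Block shear: shear path 2×[1.5625+3×2.875] = 2×10.1875 in, A_gv = 6.3672, A_nv = 2×(10.1875 − 3.5×1.1875)×0.3125 = 3.7695 in²; tension across gage: (3.1875 − 1×1.1875)×0.3125 = 0.625 in². R_n = min(0.6×65×3.7695, 0.6×50×6.3672) + 1.0×65×0.625 = min(147.01, 191.02) + 40.625 = 187.64 kips. φR_n = 0.75 × 187.64 = 140.7 kips.
Governing: min(640.9, 228.5, 132.3, 155.6, 140.7) = 132.3 kips → net-section rupture.

132.3 kips (net-section rupture governs)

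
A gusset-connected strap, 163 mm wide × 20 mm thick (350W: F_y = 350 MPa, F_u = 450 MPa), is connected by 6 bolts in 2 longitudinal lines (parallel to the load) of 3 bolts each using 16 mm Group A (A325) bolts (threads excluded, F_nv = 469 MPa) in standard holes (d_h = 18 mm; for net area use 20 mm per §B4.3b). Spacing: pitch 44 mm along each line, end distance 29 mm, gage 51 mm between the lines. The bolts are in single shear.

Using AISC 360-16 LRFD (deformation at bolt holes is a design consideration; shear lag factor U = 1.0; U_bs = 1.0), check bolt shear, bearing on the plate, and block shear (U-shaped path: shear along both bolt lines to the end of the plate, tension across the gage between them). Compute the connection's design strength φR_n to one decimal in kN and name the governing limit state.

424.3 kN (bolt shear governs)

Bolt shear: A_b = π(16)²/4 = 201.06 mm². φR_n = 0.75 × 469 × 201.06 × 6 × 1 = 424.3 kN.
Bearing (20 mm plate, F_u = 450 MPa): end bolts L_c = 29 − 18/2 = 20, R_n = min(1.2×20×20×450, 2.4×16×20×450) = 216 kN/bolt; interior L_c = 44 − 18 = 26, R_n = 280.8 kN/bolt. φR_n = 0.75 × (2×216 + 4×280.8) = 1166.4 kN.
Block shear: shear path 2×[29+2×44] = 2×117 mm, A_gv = 4680, A_nv = 2×(117 − 2.5×20)×20 = 2680 mm²; tension across gage: (51 − 1×20)×20 = 620 mm². R_n = min(0.6×450×2680, 0.6×350×4680) + 1.0×450×620 = min(723.6, 982.8) + 279 = 1002.6 kN. φR_n = 0.75 × 1002.6 = 752.0 kN.
Governing: min(424.3, 1166.4, 752.0) = 424.3 kN → bolt shear.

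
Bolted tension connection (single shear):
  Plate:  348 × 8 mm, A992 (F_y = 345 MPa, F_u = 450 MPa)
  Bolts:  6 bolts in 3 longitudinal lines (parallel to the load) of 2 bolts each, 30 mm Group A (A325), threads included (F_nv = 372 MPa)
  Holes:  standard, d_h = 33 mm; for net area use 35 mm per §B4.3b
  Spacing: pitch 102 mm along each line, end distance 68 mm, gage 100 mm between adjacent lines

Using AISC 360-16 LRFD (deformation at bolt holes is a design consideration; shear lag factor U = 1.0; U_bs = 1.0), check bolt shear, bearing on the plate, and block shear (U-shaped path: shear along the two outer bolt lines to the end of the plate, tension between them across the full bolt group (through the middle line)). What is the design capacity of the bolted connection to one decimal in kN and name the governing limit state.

731.7 kN (block shear governs)

Bolt shear: A_b = π(30)²/4 = 706.86 mm². φR_n = 0.75 × 372 × 706.86 × 6 × 1 = 1183.3 kN.
Bearing (8 mm plate, F_u = 450 MPa): end bolts L_c = 68 − 33/2 = 51.5, R_n = min(1.2×51.5×8×450, 2.4×30×8×450) = 222.48 kN/bolt; interior L_c = 102 − 33 = 69, R_n = 259.2 kN/bolt. φR_n = 0.75 × (3×222.48 + 3×259.2) = 1083.8 kN.
Block shear: shear path 2×[68+1×102] = 2×170 mm, A_gv = 2720, A_nv = 2×(170 − 1.5×35)×8 = 1880 mm²; tension across gage: (200 − 2×35)×8 = 1040 mm². R_n = min(0.6×450×1880, 0.6×345×2720) + 1.0×450×1040 = min(507.6, 563.04) + 468 = 975.6 kN. φR_n = 0.75 × 975.6 = 731.7 kN.
Governing: min(1183.3, 1083.8, 731.7) = 731.7 kN → block shear.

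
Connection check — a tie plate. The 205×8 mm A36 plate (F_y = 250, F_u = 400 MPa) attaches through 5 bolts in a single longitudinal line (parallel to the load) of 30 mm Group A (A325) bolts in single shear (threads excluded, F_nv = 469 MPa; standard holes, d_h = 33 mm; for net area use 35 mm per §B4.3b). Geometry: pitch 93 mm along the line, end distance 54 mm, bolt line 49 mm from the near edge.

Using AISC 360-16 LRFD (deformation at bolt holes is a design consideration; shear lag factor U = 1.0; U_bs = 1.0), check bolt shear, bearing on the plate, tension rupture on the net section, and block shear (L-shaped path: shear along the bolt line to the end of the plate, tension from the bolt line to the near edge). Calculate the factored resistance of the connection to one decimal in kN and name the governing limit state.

408.0 kN (net-section rupture governs)

Bolt shear: A_b = π(30)²/4 = 706.86 mm². φR_n = 0.75 × 469 × 706.86 × 5 × 1 = 1243.2 kN.
Bearing (8 mm plate, F_u = 400 MPa): end bolts L_c = 54 − 33/2 = 37.5, R_n = min(1.2×37.5×8×400, 2.4×30×8×400) = 144 kN/bolt; interior L_c = 93 − 33 = 60, R_n = 230.4 kN/bolt. φR_n = 0.75 × (1×144 + 4×230.4) = 799.2 kN.
Tension rupture (net): A_n = (205 − 1×35)×8 = 1360 mm² (U = 1.0, A_e = A_n). φR_n = 0.75 × 400 × 1360 = 408.0 kN.
Block shear: shear path 1×[54+4×93] = 1×426 mm, A_gv = 3408, A_nv = 1×(426 − 4.5×35)×8 = 2148 mm²; tension to near edge: (49 − 0.5×35)×8 = 252 mm². R_n = min(0.6×400×2148, 0.6×250×3408) + 1.0×400×252 = min(515.52, 511.2) + 100.8 = 612 kN. φR_n = 0.75 × 612 = 459.0 kN.
Governing: min(1243.2, 799.2, 408.0, 459.0) = 408.0 kN → net-section rupture.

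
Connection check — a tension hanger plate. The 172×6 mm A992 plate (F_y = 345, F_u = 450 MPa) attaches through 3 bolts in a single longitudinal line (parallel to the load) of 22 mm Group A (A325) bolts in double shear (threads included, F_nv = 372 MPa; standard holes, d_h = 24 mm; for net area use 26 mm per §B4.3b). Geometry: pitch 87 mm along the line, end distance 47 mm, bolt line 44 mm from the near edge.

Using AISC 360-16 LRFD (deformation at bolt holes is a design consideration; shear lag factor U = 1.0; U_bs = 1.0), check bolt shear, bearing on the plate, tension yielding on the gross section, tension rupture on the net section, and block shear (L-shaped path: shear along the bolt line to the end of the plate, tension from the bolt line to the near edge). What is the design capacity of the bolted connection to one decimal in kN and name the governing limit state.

Bolt shear: A_b = π(22)²/4 = 380.13 mm². φR_n = 0.75 × 372 × 380.13 × 3 × 2 = 636.3 kN.
Bearing (6 mm plate, F_u = 450 MPa): end bolts L_c = 47 − 24/2 = 35, R_n = min(1.2×35×6×450, 2.4×22×6×450) = 113.4 kN/bolt; interior L_c = 87 − 24 = 63, R_n = 142.56 kN/bolt. φR_n = 0.75 × (1×113.4 + 2×142.56) = 298.9 kN.
Tension yield (gross): A_g = 172×6 = 1032 mm². φR_n = 0.90 × 345 × 1032 = 320.4 kN.
Tension rupture (net): A_n = (172 − 1×26)×6 = 876 mm² (U = 1.0, A_e = A_n). φR_n = 0.75 × 450 × 876 = 295.7 kN.
Block shear: shear path 1×[47+2×87] = 1×221 mm, A_gv = 1326, A_nv = 1×(221 − 2.5×26)×6 = 936 mm²; tension to near edge: (44 − 0.5×26)×6 = 186 mm². R_n = min(0.6×450×936, 0.6×345×1326) + 1.0×450×186 = min(252.72, 274.48) + 83.7 = 336.42 kN. φR_n = 0.75 × 336.42 = 252.3 kN.
Governing: min(636.3, 298.9, 320.4, 295.7, 252.3) = 252.3 kN → block shear.

252.3 kN (block shear governs)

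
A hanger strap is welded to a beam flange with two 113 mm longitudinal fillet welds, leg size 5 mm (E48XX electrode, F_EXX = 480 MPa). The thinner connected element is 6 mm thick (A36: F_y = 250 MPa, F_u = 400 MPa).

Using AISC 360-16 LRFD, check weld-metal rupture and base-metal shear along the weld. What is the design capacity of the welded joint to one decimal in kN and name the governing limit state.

172.6 kN (weld metal governs)

Weld metal: throat = 0.707×5 = 3.535 mm, L = 2×113 = 226 mm. φR_n = 0.75 × 0.6 × 480 × 3.535 × 226 = 172.6 kN.
Base metal shear (6 mm plate): yield φR_n = 1.0×0.6×250×6×226 = 203.4 kN; rupture φR_n = 0.75×0.6×400×6×226 = 244.1 kN; take 203.4 kN (yield).
Governing: min(172.6, 203.4) = 172.6 kN → weld metal.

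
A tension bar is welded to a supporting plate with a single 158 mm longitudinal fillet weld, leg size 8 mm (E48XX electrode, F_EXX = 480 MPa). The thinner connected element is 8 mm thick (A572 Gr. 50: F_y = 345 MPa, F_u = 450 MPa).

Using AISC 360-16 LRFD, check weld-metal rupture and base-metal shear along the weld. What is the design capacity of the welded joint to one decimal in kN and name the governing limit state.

Weld metal: throat = 0.707×8 = 5.656 mm, L = 158 mm. φR_n = 0.75 × 0.6 × 480 × 5.656 × 158 = 193.0 kN.
Base metal shear (8 mm plate): yield φR_n = 1.0×0.6×345×8×158 = 261.6 kN; rupture φR_n = 0.75×0.6×450×8×158 = 256.0 kN; take 256.0 kN (rupture).
Governing: min(193.0, 256.0) = 193.0 kN → weld metal.

193.0 kN (weld metal governs)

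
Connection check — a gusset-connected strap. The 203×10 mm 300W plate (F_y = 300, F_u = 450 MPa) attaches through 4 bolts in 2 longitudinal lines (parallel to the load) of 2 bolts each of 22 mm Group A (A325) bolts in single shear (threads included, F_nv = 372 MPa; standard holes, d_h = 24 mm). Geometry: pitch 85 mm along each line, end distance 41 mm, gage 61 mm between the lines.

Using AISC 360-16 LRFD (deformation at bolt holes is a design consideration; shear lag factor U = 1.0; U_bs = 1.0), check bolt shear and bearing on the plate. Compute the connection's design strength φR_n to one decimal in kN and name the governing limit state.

424.2 kN (bolt shear governs)

Bolt shear: A_b = π(22)²/4 = 380.13 mm². φR_n = 0.75 × 372 × 380.13 × 4 × 1 = 424.2 kN.
Bearing (10 mm plate, F_u = 450 MPa): end bolts L_c = 41 − 24/2 = 29, R_n = min(1.2×29×10×450, 2.4×22×10×450) = 156.6 kN/bolt; interior L_c = 85 − 24 = 61, R_n = 237.6 kN/bolt. φR_n = 0.75 × (2×156.6 + 2×237.6) = 591.3 kN.
Governing: min(424.2, 591.3) = 424.2 kN → bolt shear.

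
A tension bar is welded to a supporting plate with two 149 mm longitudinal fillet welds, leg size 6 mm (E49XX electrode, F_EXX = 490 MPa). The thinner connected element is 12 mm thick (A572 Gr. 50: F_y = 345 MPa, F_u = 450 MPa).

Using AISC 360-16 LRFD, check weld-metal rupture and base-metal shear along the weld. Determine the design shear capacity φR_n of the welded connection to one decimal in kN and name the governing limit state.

Weld metal: throat = 0.707×6 = 4.242 mm, L = 2×149 = 298 mm. φR_n = 0.75 × 0.6 × 490 × 4.242 × 298 = 278.7 kN.
Base metal shear (12 mm plate): yield φR_n = 1.0×0.6×345×12×298 = 740.2 kN; rupture φR_n = 0.75×0.6×450×12×298 = 724.1 kN; take 724.1 kN (rupture).
Governing: min(278.7, 724.1) = 278.7 kN → weld metal.

278.7 kN (weld metal governs)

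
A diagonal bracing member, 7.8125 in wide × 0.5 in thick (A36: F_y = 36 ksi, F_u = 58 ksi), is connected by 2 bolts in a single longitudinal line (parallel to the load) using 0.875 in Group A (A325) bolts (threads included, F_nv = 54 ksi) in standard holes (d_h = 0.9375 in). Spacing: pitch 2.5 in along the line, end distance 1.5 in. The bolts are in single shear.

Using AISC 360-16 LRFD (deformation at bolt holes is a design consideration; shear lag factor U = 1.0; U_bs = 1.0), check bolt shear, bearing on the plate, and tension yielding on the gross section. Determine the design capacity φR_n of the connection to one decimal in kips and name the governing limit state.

Bolt shear: A_b = π(0.875)²/4 = 0.60132 in². φR_n = 0.75 × 54 × 0.60132 × 2 × 1 = 48.7 kips.
Bearing (0.5 in plate, F_u = 58 ksi): end bolts L_c = 1.5 − 0.9375/2 = 1.03125, R_n = min(1.2×1.03125×0.5×58, 2.4×0.875×0.5×58) = 35.888 kips/bolt; interior L_c = 2.5 − 0.9375 = 1.5625, R_n = 54.375 kips/bolt. φR_n = 0.75 × (1×35.888 + 1×54.375) = 67.7 kips.
Tension yield (gross): A_g = 7.8125×0.5 = 3.9063 in². φR_n = 0.90 × 36 × 3.9063 = 126.6 kips.
Governing: min(48.7, 67.7, 126.6) = 48.7 kips → bolt shear.

48.7 kips (bolt shear governs)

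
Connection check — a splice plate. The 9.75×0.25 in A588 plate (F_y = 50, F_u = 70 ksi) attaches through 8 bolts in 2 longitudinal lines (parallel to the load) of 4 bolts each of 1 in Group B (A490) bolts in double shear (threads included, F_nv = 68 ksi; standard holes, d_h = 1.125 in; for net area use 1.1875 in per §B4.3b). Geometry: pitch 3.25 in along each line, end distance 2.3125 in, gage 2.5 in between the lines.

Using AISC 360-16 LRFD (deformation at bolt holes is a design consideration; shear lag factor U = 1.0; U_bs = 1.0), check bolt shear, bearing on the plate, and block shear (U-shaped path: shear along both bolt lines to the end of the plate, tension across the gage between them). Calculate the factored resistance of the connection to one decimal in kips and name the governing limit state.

Bolt shear: A_b = π(1)²/4 = 0.7854 in². φR_n = 0.75 × 68 × 0.7854 × 8 × 2 = 640.9 kips.
Bearing (0.25 in plate, F_u = 70 ksi): end bolts L_c = 2.3125 − 1.125/2 = 1.75, R_n = min(1.2×1.75×0.25×70, 2.4×1×0.25×70) = 36.75 kips/bolt; interior L_c = 3.25 − 1.125 = 2.125, R_n = 42 kips/bolt. φR_n = 0.75 × (2×36.75 + 6×42) = 244.1 kips.
Block shear: shear path 2×[2.3125+3×3.25] = 2×12.0625 in, A_gv = 6.0313, A_nv = 2×(12.0625 − 3.5×1.1875)×0.25 = 3.9531 in²; tension across gage: (2.5 − 1×1.1875)×0.25 = 0.32813 in². R_n = min(0.6×70×3.9531, 0.6×50×6.0313) + 1.0×70×0.32813 = min(166.03, 180.94) + 22.969 = 189 kips. φR_n = 0.75 × 189 = 141.8 kips.
Governing: min(640.9, 244.1, 141.8) = 141.8 kips → block shear.

141.8 kips (block shear governs)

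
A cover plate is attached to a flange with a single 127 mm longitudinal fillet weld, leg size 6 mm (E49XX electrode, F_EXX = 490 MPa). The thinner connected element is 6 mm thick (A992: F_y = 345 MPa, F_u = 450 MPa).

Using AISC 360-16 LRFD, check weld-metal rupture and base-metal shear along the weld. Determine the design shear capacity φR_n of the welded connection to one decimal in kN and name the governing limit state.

Weld metal: throat = 0.707×6 = 4.242 mm, L = 127 mm. φR_n = 0.75 × 0.6 × 490 × 4.242 × 127 = 118.8 kN.
Base metal shear (6 mm plate): yield φR_n = 1.0×0.6×345×6×127 = 157.7 kN; rupture φR_n = 0.75×0.6×450×6×127 = 154.3 kN; take 154.3 kN (rupture).
Governing: min(118.8, 154.3) = 118.8 kN → weld metal.

118.8 kN (weld metal governs)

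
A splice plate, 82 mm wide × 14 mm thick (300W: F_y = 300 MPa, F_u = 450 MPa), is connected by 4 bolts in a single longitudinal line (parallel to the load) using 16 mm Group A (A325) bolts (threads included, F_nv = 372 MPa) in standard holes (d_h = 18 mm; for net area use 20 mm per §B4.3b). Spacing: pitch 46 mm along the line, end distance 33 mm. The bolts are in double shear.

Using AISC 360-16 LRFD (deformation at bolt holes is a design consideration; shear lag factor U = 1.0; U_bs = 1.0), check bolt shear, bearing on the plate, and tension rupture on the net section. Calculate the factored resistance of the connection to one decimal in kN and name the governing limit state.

293.0 kN (net-section rupture governs)

Bolt shear: A_b = π(16)²/4 = 201.06 mm². φR_n = 0.75 × 372 × 201.06 × 4 × 2 = 448.8 kN.
Bearing (14 mm plate, F_u = 450 MPa): end bolts L_c = 33 − 18/2 = 24, R_n = min(1.2×24×14×450, 2.4×16×14×450) = 181.44 kN/bolt; interior L_c = 46 − 18 = 28, R_n = 211.68 kN/bolt. φR_n = 0.75 × (1×181.44 + 3×211.68) = 612.4 kN.
Tension rupture (net): A_n = (82 − 1×20)×14 = 868 mm² (U = 1.0, A_e = A_n). φR_n = 0.75 × 450 × 868 = 293.0 kN.
Governing: min(448.8, 612.4, 293.0) = 293.0 kN → net-section rupture.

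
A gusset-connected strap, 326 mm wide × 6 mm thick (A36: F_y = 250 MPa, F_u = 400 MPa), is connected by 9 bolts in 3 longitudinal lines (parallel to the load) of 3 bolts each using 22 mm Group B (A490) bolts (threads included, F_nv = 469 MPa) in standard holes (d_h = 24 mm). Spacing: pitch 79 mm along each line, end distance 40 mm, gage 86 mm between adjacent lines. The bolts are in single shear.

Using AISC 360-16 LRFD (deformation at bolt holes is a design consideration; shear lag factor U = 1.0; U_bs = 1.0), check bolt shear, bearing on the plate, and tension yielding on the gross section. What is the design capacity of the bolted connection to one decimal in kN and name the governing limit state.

440.1 kN (gross-section yield governs)

Bolt shear: A_b = π(22)²/4 = 380.13 mm². φR_n = 0.75 × 469 × 380.13 × 9 × 1 = 1203.4 kN.
Bearing (6 mm plate, F_u = 400 MPa): end bolts L_c = 40 − 24/2 = 28, R_n = min(1.2×28×6×400, 2.4×22×6×400) = 80.64 kN/bolt; interior L_c = 79 − 24 = 55, R_n = 126.72 kN/bolt. φR_n = 0.75 × (3×80.64 + 6×126.72) = 751.7 kN.
Tension yield (gross): A_g = 326×6 = 1956 mm². φR_n = 0.90 × 250 × 1956 = 440.1 kN.
Governing: min(1203.4, 751.7, 440.1) = 440.1 kN → gross-section yield.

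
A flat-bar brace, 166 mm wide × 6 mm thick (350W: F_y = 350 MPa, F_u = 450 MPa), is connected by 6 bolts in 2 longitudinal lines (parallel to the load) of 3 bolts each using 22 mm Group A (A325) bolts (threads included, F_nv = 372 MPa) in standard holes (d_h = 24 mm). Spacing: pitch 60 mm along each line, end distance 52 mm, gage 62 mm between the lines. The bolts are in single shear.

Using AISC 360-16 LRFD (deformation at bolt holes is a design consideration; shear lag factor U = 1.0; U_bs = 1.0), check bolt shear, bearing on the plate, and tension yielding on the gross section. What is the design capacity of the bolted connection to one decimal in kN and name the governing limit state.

Bolt shear: A_b = π(22)²/4 = 380.13 mm². φR_n = 0.75 × 372 × 380.13 × 6 × 1 = 636.3 kN.
Bearing (6 mm plate, F_u = 450 MPa): end bolts L_c = 52 − 24/2 = 40, R_n = min(1.2×40×6×450, 2.4×22×6×450) = 129.6 kN/bolt; interior L_c = 60 − 24 = 36, R_n = 116.64 kN/bolt. φR_n = 0.75 × (2×129.6 + 4×116.64) = 544.3 kN.
Tension yield (gross): A_g = 166×6 = 996 mm². φR_n = 0.90 × 350 × 996 = 313.7 kN.
Governing: min(636.3, 544.3, 313.7) = 313.7 kN → gross-section yield.

313.7 kN (gross-section yield governs)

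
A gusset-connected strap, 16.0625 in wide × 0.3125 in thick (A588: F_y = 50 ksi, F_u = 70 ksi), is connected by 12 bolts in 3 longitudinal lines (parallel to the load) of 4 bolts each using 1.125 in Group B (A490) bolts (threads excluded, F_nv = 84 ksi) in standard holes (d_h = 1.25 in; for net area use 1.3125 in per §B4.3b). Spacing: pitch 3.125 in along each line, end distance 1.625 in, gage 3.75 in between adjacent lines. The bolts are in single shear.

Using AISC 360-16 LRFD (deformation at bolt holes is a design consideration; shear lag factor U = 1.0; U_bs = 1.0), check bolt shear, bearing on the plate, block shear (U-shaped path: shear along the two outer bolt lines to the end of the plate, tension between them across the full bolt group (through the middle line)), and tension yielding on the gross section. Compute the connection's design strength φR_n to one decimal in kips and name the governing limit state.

206.1 kips (block shear governs)

Bolt shear: A_b = π(1.125)²/4 = 0.99402 in². φR_n = 0.75 × 84 × 0.99402 × 12 × 1 = 751.5 kips.
Bearing (0.3125 in plate, F_u = 70 ksi): end bolts L_c = 1.625 − 1.25/2 = 1, R_n = min(1.2×1×0.3125×70, 2.4×1.125×0.3125×70) = 26.25 kips/bolt; interior L_c = 3.125 − 1.25 = 1.875, R_n = 49.219 kips/bolt. φR_n = 0.75 × (3×26.25 + 9×49.219) = 391.3 kips.
Block shear: shear path 2×[1.625+3×3.125] = 2×11 in, A_gv = 6.875, A_nv = 2×(11 − 3.5×1.3125)×0.3125 = 4.0039 in²; tension across gage: (7.5 − 2×1.3125)×0.3125 = 1.5234 in². R_n = min(0.6×70×4.0039, 0.6×50×6.875) + 1.0×70×1.5234 = min(168.16, 206.25) + 106.64 = 274.8 kips. φR_n = 0.75 × 274.8 = 206.1 kips.
Tension yield (gross): A_g = 16.0625×0.3125 = 5.0195 in². φR_n = 0.90 × 50 × 5.0195 = 225.9 kips.
Governing: min(751.5, 391.3, 206.1, 225.9) = 206.1 kips → block shear.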